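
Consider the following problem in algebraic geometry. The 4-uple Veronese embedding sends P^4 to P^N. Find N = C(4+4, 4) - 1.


The Veronese embedding v_d: P^n -> P^N maps each point to all
degree-d monomials in n+1 homogeneous coordinates.
N = C(n+d, d) - 1
N = C(4+4, 4) - 1
N = C(8, 4) - 1
C(8, 4) = 70
N = 70 - 1 = 69

69


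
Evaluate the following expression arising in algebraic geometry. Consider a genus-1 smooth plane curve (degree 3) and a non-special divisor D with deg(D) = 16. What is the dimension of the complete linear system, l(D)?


First, compute the genus of a smooth plane curve of degree 3:
g = (d-1)(d-2)/2 = (3-1)(3-2)/2 = 1
For a non-special divisor D (i.e., h^1(D) = 0), Riemann-Roch gives:
l(D) = deg(D) - g + 1
Since deg(D) = 16 >= 2g - 1 = 1, D is non-special.
l(D) = 16 - 1 + 1 = 16

16


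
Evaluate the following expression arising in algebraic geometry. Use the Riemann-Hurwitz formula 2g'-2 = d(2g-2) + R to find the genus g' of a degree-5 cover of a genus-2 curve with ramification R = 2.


Riemann-Hurwitz formula: 2g' - 2 = d(2g - 2) + R
Given: d = 5, g = 2, R = 2
2g' - 2 = 5*(2*2 - 2) + 2
2g' - 2 = 5*2 + 2
2g' - 2 = 10 + 2 = 12
2g' = 14
g' = 7

7


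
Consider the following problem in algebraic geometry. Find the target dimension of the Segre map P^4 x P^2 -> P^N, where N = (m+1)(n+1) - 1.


The Segre embedding maps P^m x P^n into P^N via
all products of coordinates from each factor.
N = (m+1)(n+1) - 1
N = (4+1)(2+1) - 1
N = 5*3 - 1
N = 15 - 1 = 14

14


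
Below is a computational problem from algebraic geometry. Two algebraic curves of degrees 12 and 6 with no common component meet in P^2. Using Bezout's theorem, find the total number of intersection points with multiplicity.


Bezout's theorem states the intersection count equals the product of degrees.
Intersection count = 12 * 6 = 72

72


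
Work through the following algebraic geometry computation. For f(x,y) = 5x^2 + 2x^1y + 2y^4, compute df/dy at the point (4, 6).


df/dy = 2*x^1 + 4*2*y^3
At (4,6): 2*4^1 + 4*2*6^3
= 8 + 1728
= 1736

1736


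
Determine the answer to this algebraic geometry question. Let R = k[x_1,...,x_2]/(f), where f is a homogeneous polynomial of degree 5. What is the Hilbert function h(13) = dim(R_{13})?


For R = k[x_1,...,x_n]/(f) with f homogeneous of degree e:
The Hilbert series is (1 - t^e)/(1 - t)^n.
So h(d) = C(d+n-1, n-1) - C(d-e+n-1, n-1) for d >= e.
With n=2, e=5, d=13:
C(13+2-1, 2-1) = C(14, 1) = 14
C(13-5+2-1, 2-1) = C(9, 1) = 9
h(13) = 14 - 9 = 5

5


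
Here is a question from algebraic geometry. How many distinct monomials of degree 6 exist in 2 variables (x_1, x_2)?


The number of degree-6 monomials in 2 variables is C(d+n-1, n-1).
= C(6+2-1, 2-1) = C(7, 1)
= 7

7


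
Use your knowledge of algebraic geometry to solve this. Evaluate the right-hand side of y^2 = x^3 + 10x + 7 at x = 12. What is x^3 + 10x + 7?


Compute x^3 + 10x + 7 at x = 12:
x^3 = 12^3 = 1728
10*x = 10*12 = 120
Sum: 1728 + 120 + 7 = 1855

1855


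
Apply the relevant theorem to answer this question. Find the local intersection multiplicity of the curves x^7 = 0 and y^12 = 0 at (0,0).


The intersection multiplicity of V(x^a) and V(y^b) at the origin is:
I(O; V(x^7), V(y^12)) = dim_k(k[x,y]/(x^7, y^12))
A basis for k[x,y]/(x^7, y^12) is the set of monomials x^i * y^j
where 0 <= i < 7 and 0 <= j < 12.
The number of such monomials is 7 * 12 = 84

84


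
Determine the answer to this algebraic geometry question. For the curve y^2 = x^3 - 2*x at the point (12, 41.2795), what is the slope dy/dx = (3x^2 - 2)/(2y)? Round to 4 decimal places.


Using implicit differentiation of y^2 = x^3 - 2*x:
2y * dy/dx = 3x^2 - 2
dy/dx = (3x^2 - 2)/(2y)
Numerator: 3*12^2 - 2 = 430
Denominator: 2*41.2795 = 82.559
dy/dx = 430/82.559 = 5.2084

5.2084


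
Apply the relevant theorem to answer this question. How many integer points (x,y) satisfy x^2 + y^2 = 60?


Systematically check integer values of x where x^2 <= 60.
For each valid x, check if 60 - x^2 is a perfect square.
Total integer solutions found: 0

0


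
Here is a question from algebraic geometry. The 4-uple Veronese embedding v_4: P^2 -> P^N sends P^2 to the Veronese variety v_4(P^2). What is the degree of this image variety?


The Veronese variety v_4(P^2) has degree d^r.
d^r = 4^2 = 16

16


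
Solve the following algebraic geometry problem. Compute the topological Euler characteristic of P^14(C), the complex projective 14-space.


The complex projective space P^14 has one cell in each even real dimension 0, 2, ..., 28.
The cohomology groups are H^{2k}(P^14) = Z for k = 0,...,14, and 0 otherwise.
Euler characteristic = sum of Betti numbers = 1 per even-dimensional cohomology group.
chi(P^14) = 14 + 1 = 15

15


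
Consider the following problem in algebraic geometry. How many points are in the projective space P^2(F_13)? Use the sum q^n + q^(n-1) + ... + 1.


P^2(F_13) has (q^(n+1) - 1)/(q - 1) points.
= 13^2 + 13^1 + 13^0
= 169 + 13 + 1
= 183

183


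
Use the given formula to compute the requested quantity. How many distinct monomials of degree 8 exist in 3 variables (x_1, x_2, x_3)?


The number of degree-8 monomials in 3 variables is C(d+n-1, n-1).
= C(8+3-1, 3-1) = C(10, 2)
= 45

45


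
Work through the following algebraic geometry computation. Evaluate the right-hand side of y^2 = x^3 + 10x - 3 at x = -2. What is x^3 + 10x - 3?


Compute x^3 + 10x - 3 at x = -2:
x^3 = (-2)^3 = -8
10*x = 10*(-2) = -20
Sum: -8 - 20 - 3 = -31

-31


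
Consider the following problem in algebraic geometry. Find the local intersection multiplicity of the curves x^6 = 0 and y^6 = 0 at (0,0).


The intersection multiplicity of V(x^a) and V(y^b) at the origin is:
I(O; V(x^6), V(y^6)) = dim_k(k[x,y]/(x^6, y^6))
A basis for k[x,y]/(x^6, y^6) is the set of monomials x^i * y^j
where 0 <= i < 6 and 0 <= j < 6.
The number of such monomials is 6 * 6 = 36

36


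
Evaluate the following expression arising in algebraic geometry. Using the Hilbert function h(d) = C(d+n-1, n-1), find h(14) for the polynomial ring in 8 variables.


The Hilbert function for the polynomial ring in 8 variables is:
h(d) = C(d+n-1, n-1)
h(14) = C(14+8-1, 8-1) = C(21, 7)
= 21! / (7! * 14!)
= 116280

116280


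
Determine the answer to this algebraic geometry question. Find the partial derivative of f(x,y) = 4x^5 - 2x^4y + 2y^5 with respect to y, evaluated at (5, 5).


df/dy = (-2)*x^4 + 5*2*y^4
At (5,5): (-2)*5^4 + 5*2*5^4
= -1250 + 6250
= 5000

5000


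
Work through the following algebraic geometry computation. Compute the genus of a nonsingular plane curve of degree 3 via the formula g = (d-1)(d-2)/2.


Using the genus formula for smooth plane curves:
g = (d-1)(d-2)/2
g = (3-1)(3-2)/2
g = 2*1/2
g = 2/2 = 1

1


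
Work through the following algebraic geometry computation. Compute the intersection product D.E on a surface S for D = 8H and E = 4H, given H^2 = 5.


Using bilinearity of the intersection pairing on a surface S:
(aH).(bH) = ab * (H.H)
We have H^2 = 5.
D.E = (8H).(4H) = 8*4*5
= 32*5
= 160

160


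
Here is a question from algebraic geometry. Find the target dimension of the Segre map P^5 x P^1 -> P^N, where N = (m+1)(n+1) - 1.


The Segre embedding maps P^m x P^n into P^N via
all products of coordinates from each factor.
N = (m+1)(n+1) - 1
N = (5+1)(1+1) - 1
N = 6*2 - 1
N = 12 - 1 = 11

11


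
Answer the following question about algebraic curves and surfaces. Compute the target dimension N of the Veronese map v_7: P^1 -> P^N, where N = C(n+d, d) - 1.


The Veronese embedding v_d: P^n -> P^N maps each point to all
degree-d monomials in n+1 homogeneous coordinates.
N = C(n+d, d) - 1
N = C(1+7, 7) - 1
N = C(8, 7) - 1
C(8, 7) = 8
N = 8 - 1 = 7

7


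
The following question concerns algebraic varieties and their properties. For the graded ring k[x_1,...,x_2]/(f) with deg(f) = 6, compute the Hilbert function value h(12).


For R = k[x_1,...,x_n]/(f) with f homogeneous of degree e:
The Hilbert series is (1 - t^e)/(1 - t)^n.
So h(d) = C(d+n-1, n-1) - C(d-e+n-1, n-1) for d >= e.
With n=2, e=6, d=12:
C(12+2-1, 2-1) = C(13, 1) = 13
C(12-6+2-1, 2-1) = C(7, 1) = 7
h(12) = 13 - 7 = 6

6


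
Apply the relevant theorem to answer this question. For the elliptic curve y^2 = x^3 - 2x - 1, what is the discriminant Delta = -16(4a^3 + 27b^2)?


Compute each component:
4a^3 = 4*(-2)^3 = 4*(-8) = -32
27b^2 = 27*(-1)^2 = 27*1 = 27
4a^3 + 27b^2 = -32 + 27 = -5
Delta = -16*(-5) = 80

80


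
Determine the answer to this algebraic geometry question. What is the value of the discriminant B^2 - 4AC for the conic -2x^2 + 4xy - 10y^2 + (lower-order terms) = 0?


The discriminant of a conic Ax^2 + Bxy + Cy^2 + ... = 0 is B^2 - 4AC.
B^2 = 4^2 = 16
4AC = 4*(-2)*(-10) = 80
Discriminant = 16 - 80 = -64

-64


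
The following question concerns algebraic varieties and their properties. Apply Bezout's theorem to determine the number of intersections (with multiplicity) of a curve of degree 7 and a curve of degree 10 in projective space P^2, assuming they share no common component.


Bezout's theorem states the intersection count equals the product of degrees.
Intersection count = 7 * 10 = 70

70


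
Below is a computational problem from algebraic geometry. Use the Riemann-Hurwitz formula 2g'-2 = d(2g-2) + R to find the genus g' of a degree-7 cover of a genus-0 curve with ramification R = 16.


Riemann-Hurwitz formula: 2g' - 2 = d(2g - 2) + R
Given: d = 7, g = 0, R = 16
2g' - 2 = 7*(2*0 - 2) + 16
2g' - 2 = 7*(-2) + 16
2g' - 2 = -14 + 16 = 2
2g' = 4
g' = 2

2


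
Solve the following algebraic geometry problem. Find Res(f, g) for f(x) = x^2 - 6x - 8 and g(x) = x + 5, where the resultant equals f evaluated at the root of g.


For Res(f, x - c), we evaluate f at x = c.
f(-5) = (-5)^2 - 6*(-5) - 8
= 25 + 30 - 8
= 55 - 8 = 47
Res(f, g) = 47

47


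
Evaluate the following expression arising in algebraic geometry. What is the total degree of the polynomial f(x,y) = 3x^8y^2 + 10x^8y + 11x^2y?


Examine each term for its total degree (sum of exponents).
  Term '3x^8y^2' has total degree 8+2 = 10.
  Term '10x^8y' has total degree 8+1 = 9.
  Term '11x^2y' has total degree 2+1 = 3.
The maximum total degree among all terms is 10.

10


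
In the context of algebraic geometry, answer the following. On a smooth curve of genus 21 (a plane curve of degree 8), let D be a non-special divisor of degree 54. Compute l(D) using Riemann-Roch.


First, compute the genus of a smooth plane curve of degree 8:
g = (d-1)(d-2)/2 = (8-1)(8-2)/2 = 21
For a non-special divisor D (i.e., h^1(D) = 0), Riemann-Roch gives:
l(D) = deg(D) - g + 1
Since deg(D) = 54 >= 2g - 1 = 41, D is non-special.
l(D) = 54 - 21 + 1 = 34

34


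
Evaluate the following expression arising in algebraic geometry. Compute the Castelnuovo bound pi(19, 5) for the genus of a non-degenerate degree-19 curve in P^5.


Castelnuovo's bound: write d - 1 = m(r-1) + epsilon with 0 <= epsilon < r-1.
d - 1 = 19 - 1 = 18
r - 1 = 5 - 1 = 4
18 = 4*4 + 2, so m = 4, epsilon = 2
pi(d, r) = m(m-1)(r-1)/2 + m*epsilon
= 4*3*4/2 + 4*2
= 48/2 + 8
= 24 + 8 = 32

32


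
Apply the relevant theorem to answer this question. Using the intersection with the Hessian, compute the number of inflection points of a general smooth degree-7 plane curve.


For a general smooth plane curve C of degree d, the inflection points are
the intersection of C with its Hessian curve, which has degree 3(d-2).
By Bezout, the total intersection number is d * 3(d-2) = 7 * 15 = 105.
For a general curve every flex is ordinary, so each contributes
multiplicity 1 to C·Hess(C), and the number of distinct inflection
points is 3d(d-2).
Inflection points = 3*7*(7-2) = 3*7*5 = 105

105


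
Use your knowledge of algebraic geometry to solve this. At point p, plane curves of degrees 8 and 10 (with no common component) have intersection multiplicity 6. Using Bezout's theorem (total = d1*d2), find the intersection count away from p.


By Bezout's theorem, the total intersection number is d1 * d2.
Total = 8 * 10 = 80
Intersection multiplicity at p = 6
Remaining intersections = 80 - 6 = 74

74


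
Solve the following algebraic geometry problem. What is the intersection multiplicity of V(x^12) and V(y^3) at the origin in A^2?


The intersection multiplicity of V(x^a) and V(y^b) at the origin is:
I(O; V(x^12), V(y^3)) = dim_k(k[x,y]/(x^12, y^3))
A basis for k[x,y]/(x^12, y^3) is the set of monomials x^i * y^j
where 0 <= i < 12 and 0 <= j < 3.
The number of such monomials is 12 * 3 = 36

36


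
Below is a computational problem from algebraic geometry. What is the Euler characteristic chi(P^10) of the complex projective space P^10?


The complex projective space P^10 has one cell in each even real dimension 0, 2, ..., 20.
The cohomology groups are H^{2k}(P^10) = Z for k = 0,...,10, and 0 otherwise.
Euler characteristic = sum of Betti numbers = 1 per even-dimensional cohomology group.
chi(P^10) = 10 + 1 = 11

11


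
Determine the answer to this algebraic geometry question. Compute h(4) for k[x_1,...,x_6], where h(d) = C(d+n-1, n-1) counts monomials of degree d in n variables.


The Hilbert function for the polynomial ring in 6 variables is:
h(d) = C(d+n-1, n-1)
h(4) = C(4+6-1, 6-1) = C(9, 5)
= 9! / (5! * 4!)
= 126

126


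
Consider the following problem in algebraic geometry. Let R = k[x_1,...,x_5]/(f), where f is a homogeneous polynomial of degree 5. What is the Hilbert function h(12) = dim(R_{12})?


For R = k[x_1,...,x_n]/(f) with f homogeneous of degree e:
The Hilbert series is (1 - t^e)/(1 - t)^n.
So h(d) = C(d+n-1, n-1) - C(d-e+n-1, n-1) for d >= e.
With n=5, e=5, d=12:
C(12+5-1, 5-1) = C(16, 4) = 1820
C(12-5+5-1, 5-1) = C(11, 4) = 330
h(12) = 1820 - 330 = 1490

1490


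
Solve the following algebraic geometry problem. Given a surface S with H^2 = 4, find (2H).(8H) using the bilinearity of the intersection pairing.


Using bilinearity of the intersection pairing on a surface S:
(aH).(bH) = ab * (H.H)
We have H^2 = 4.
D.E = (2H).(8H) = 2*8*4
= 16*4
= 64

64


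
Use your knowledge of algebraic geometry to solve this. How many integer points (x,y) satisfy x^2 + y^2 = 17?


Systematically check integer values of x where x^2 <= 17.
For each valid x, check if 17 - x^2 is a perfect square.
x=1: 17 - 1 = 16, sqrt = 4 (valid)
x=4: 17 - 16 = 1, sqrt = 1 (valid)
Total integer solutions found: 8

8


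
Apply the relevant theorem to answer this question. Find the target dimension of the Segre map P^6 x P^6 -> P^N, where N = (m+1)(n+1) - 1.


The Segre embedding maps P^m x P^n into P^N via
all products of coordinates from each factor.
N = (m+1)(n+1) - 1
N = (6+1)(6+1) - 1
N = 7*7 - 1
N = 49 - 1 = 48

48


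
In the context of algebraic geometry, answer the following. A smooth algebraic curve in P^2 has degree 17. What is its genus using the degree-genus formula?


Using the genus formula for smooth plane curves:
g = (d-1)(d-2)/2
g = (17-1)(17-2)/2
g = 16*15/2
g = 240/2 = 120

120


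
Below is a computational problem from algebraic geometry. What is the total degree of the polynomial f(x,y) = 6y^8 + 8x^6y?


Examine each term for its total degree (sum of exponents).
  Term '6y^8' has total degree 0+8 = 8.
  Term '8x^6y' has total degree 6+1 = 7.
The maximum total degree among all terms is 8.

8


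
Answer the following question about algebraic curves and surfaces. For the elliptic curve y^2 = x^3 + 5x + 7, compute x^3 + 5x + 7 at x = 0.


Compute x^3 + 5x + 7 at x = 0:
x^3 = 0^3 = 0
5*x = 5*0 = 0
Sum: 0 + 0 + 7 = 7

7


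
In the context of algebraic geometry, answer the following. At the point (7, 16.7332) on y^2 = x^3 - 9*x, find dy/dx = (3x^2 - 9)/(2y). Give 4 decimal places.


Using implicit differentiation of y^2 = x^3 - 9*x:
2y * dy/dx = 3x^2 - 9
dy/dx = (3x^2 - 9)/(2y)
Numerator: 3*7^2 - 9 = 138
Denominator: 2*16.7332 = 33.4664
dy/dx = 138/33.4664 = 4.1235

4.1235


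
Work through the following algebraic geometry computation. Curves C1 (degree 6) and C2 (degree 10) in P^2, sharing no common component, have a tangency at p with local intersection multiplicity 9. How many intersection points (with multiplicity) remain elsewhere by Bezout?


By Bezout's theorem, the total intersection number is d1 * d2.
Total = 6 * 10 = 60
Intersection multiplicity at p = 9
Remaining intersections = 60 - 9 = 51

51


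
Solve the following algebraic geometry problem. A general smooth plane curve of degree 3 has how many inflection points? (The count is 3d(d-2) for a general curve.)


For a general smooth plane curve C of degree d, the inflection points are
the intersection of C with its Hessian curve, which has degree 3(d-2).
By Bezout, the total intersection number is d * 3(d-2) = 3 * 3 = 9.
For a general curve every flex is ordinary, so each contributes
multiplicity 1 to C·Hess(C), and the number of distinct inflection
points is 3d(d-2).
Inflection points = 3*3*(3-2) = 3*3*1 = 9

9


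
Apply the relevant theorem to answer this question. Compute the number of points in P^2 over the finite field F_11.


P^2(F_11) has (q^(n+1) - 1)/(q - 1) points.
= 11^2 + 11^1 + 11^0
= 121 + 11 + 1
= 133

133


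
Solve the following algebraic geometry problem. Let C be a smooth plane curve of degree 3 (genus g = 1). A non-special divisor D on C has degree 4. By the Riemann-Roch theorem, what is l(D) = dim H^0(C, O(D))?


First, compute the genus of a smooth plane curve of degree 3:
g = (d-1)(d-2)/2 = (3-1)(3-2)/2 = 1
For a non-special divisor D (i.e., h^1(D) = 0), Riemann-Roch gives:
l(D) = deg(D) - g + 1
Since deg(D) = 4 >= 2g - 1 = 1, D is non-special.
l(D) = 4 - 1 + 1 = 4

4


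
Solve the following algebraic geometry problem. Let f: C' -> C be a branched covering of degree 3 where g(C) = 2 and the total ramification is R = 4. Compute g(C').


Riemann-Hurwitz formula: 2g' - 2 = d(2g - 2) + R
Given: d = 3, g = 2, R = 4
2g' - 2 = 3*(2*2 - 2) + 4
2g' - 2 = 3*2 + 4
2g' - 2 = 6 + 4 = 10
2g' = 12
g' = 6

6


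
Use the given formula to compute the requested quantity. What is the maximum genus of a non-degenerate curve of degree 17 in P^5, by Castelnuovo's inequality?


Castelnuovo's bound: write d - 1 = m(r-1) + epsilon with 0 <= epsilon < r-1.
d - 1 = 17 - 1 = 16
r - 1 = 5 - 1 = 4
16 = 4*4 + 0, so m = 4, epsilon = 0
pi(d, r) = m(m-1)(r-1)/2 + m*epsilon
= 4*3*4/2 + 4*0
= 48/2 + 0
= 24 + 0 = 24

24


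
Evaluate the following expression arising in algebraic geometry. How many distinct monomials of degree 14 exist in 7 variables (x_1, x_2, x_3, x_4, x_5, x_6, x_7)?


The number of degree-14 monomials in 7 variables is C(d+n-1, n-1).
= C(14+7-1, 7-1) = C(20, 6)
= 38760

38760


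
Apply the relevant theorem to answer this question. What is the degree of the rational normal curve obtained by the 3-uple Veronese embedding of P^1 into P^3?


The rational normal curve in P^3 is the image of P^1 under the 3-uple Veronese.
A general hyperplane in P^3 pulls back to a degree-3 form on P^1, which has 3 zeros,
so the curve meets a general hyperplane in 3 points. Degree = 3.

3


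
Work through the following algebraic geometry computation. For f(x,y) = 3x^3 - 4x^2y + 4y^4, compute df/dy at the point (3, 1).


df/dy = (-4)*x^2 + 4*4*y^3
At (3,1): (-4)*3^2 + 4*4*1^3
= -36 + 16
= -20

-20


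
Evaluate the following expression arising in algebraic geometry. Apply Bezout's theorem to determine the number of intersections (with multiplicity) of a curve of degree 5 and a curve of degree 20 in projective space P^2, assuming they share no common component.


Bezout's theorem states the intersection count equals the product of degrees.
Intersection count = 5 * 20 = 100

100


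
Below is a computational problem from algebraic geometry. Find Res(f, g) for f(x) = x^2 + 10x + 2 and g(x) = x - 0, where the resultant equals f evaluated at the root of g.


For Res(f, x - c), we evaluate f at x = c.
f(0) = 0^2 + 10*0 + 2
= 0 + 0 + 2
= 0 + 2 = 2
Res(f, g) = 2

2


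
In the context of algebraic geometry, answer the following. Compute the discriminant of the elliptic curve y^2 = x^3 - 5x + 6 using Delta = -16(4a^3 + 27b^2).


Compute each component:
4a^3 = 4*(-5)^3 = 4*(-125) = -500
27b^2 = 27*6^2 = 27*36 = 972
4a^3 + 27b^2 = -500 + 972 = 472
Delta = -16*472 = -7552

-7552


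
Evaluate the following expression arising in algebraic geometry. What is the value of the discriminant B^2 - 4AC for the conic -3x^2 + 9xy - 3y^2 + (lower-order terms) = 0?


The discriminant of a conic Ax^2 + Bxy + Cy^2 + ... = 0 is B^2 - 4AC.
B^2 = 9^2 = 81
4AC = 4*(-3)*(-3) = 36
Discriminant = 81 - 36 = 45

45


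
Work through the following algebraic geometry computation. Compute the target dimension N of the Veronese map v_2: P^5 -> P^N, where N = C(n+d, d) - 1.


The Veronese embedding v_d: P^n -> P^N maps each point to all
degree-d monomials in n+1 homogeneous coordinates.
N = C(n+d, d) - 1
N = C(5+2, 2) - 1
N = C(7, 2) - 1
C(7, 2) = 21
N = 21 - 1 = 20

20


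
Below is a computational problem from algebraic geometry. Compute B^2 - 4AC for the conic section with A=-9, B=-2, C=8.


The discriminant of a conic Ax^2 + Bxy + Cy^2 + ... = 0 is B^2 - 4AC.
B^2 = (-2)^2 = 4
4AC = 4*(-9)*8 = -288
Discriminant = 4 + 288 = 292

292


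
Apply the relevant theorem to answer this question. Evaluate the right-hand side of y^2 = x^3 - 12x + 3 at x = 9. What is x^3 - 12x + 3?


Compute x^3 - 12x + 3 at x = 9:
x^3 = 9^3 = 729
(-12)*x = (-12)*9 = -108
Sum: 729 - 108 + 3 = 624

624


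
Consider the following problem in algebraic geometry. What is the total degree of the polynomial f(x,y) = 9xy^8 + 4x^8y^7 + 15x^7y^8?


Examine each term for its total degree (sum of exponents).
  Term '9xy^8' has total degree 1+8 = 9.
  Term '4x^8y^7' has total degree 8+7 = 15.
  Term '15x^7y^8' has total degree 7+8 = 15.
The maximum total degree among all terms is 15.

15


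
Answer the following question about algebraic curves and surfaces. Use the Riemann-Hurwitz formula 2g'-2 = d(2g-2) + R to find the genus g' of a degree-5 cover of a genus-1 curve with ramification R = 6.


Riemann-Hurwitz formula: 2g' - 2 = d(2g - 2) + R
Given: d = 5, g = 1, R = 6
2g' - 2 = 5*(2*1 - 2) + 6
2g' - 2 = 5*0 + 6
2g' - 2 = 0 + 6 = 6
2g' = 8
g' = 4

4


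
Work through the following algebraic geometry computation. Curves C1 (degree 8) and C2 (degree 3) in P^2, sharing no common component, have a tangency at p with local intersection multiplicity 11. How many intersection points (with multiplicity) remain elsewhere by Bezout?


By Bezout's theorem, the total intersection number is d1 * d2.
Total = 8 * 3 = 24
Intersection multiplicity at p = 11
Remaining intersections = 24 - 11 = 13

13


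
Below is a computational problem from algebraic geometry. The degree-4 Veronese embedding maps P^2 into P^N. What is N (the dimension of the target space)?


The Veronese embedding v_d: P^n -> P^N maps each point to all
degree-d monomials in n+1 homogeneous coordinates.
N = C(n+d, d) - 1
N = C(2+4, 4) - 1
N = C(6, 4) - 1
C(6, 4) = 15
N = 15 - 1 = 14

14


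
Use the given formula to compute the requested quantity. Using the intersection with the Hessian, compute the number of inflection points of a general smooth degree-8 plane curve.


For a general smooth plane curve C of degree d, the inflection points are
the intersection of C with its Hessian curve, which has degree 3(d-2).
By Bezout, the total intersection number is d * 3(d-2) = 8 * 18 = 144.
For a general curve every flex is ordinary, so each contributes
multiplicity 1 to C·Hess(C), and the number of distinct inflection
points is 3d(d-2).
Inflection points = 3*8*(8-2) = 3*8*6 = 144

144


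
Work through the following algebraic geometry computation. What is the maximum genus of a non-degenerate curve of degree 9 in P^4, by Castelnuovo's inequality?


Castelnuovo's bound: write d - 1 = m(r-1) + epsilon with 0 <= epsilon < r-1.
d - 1 = 9 - 1 = 8
r - 1 = 4 - 1 = 3
8 = 2*3 + 2, so m = 2, epsilon = 2
pi(d, r) = m(m-1)(r-1)/2 + m*epsilon
= 2*1*3/2 + 2*2
= 6/2 + 4
= 3 + 4 = 7

7


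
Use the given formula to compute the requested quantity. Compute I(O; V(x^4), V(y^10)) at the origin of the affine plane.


The intersection multiplicity of V(x^a) and V(y^b) at the origin is:
I(O; V(x^4), V(y^10)) = dim_k(k[x,y]/(x^4, y^10))
A basis for k[x,y]/(x^4, y^10) is the set of monomials x^i * y^j
where 0 <= i < 4 and 0 <= j < 10.
The number of such monomials is 4 * 10 = 40

40


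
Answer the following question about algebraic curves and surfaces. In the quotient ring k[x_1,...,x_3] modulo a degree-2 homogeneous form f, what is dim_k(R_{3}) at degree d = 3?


For R = k[x_1,...,x_n]/(f) with f homogeneous of degree e:
The Hilbert series is (1 - t^e)/(1 - t)^n.
So h(d) = C(d+n-1, n-1) - C(d-e+n-1, n-1) for d >= e.
With n=3, e=2, d=3:
C(3+3-1, 3-1) = C(5, 2) = 10
C(3-2+3-1, 3-1) = C(3, 2) = 3
h(3) = 10 - 3 = 7

7


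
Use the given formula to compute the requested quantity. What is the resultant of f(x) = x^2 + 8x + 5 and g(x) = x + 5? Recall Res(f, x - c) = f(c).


For Res(f, x - c), we evaluate f at x = c.
f(-5) = (-5)^2 + 8*(-5) + 5
= 25 - 40 + 5
= -15 + 5 = -10
Res(f, g) = -10

-10


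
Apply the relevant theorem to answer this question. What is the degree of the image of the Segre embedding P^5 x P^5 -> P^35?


The degree of the Segre variety P^5 x P^5 is C(m+n, m).
= C(10, 5)
= 252

252


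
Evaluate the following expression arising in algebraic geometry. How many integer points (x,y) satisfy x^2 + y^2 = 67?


Systematically check integer values of x where x^2 <= 67.
For each valid x, check if 67 - x^2 is a perfect square.
Total integer solutions found: 0

0


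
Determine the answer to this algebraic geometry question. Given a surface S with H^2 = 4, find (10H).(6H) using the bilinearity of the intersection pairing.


Using bilinearity of the intersection pairing on a surface S:
(aH).(bH) = ab * (H.H)
We have H^2 = 4.
D.E = (10H).(6H) = 10*6*4
= 60*4
= 240

240


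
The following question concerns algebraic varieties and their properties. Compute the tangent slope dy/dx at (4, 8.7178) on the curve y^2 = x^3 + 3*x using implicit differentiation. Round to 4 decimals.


Using implicit differentiation of y^2 = x^3 + 3*x:
2y * dy/dx = 3x^2 + 3
dy/dx = (3x^2 + 3)/(2y)
Numerator: 3*4^2 + 3 = 51
Denominator: 2*8.7178 = 17.4356
dy/dx = 51/17.4356 = 2.9250

2.9250


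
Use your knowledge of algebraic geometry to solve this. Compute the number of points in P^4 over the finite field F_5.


P^4(F_5) has (q^(n+1) - 1)/(q - 1) points.
= 5^4 + 5^3 + 5^2 + 5^1 + 5^0
= 625 + 125 + 25 + 5 + 1
= 781

781


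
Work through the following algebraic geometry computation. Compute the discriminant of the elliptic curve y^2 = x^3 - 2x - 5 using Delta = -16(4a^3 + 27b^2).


Compute each component:
4a^3 = 4*(-2)^3 = 4*(-8) = -32
27b^2 = 27*(-5)^2 = 27*25 = 675
4a^3 + 27b^2 = -32 + 675 = 643
Delta = -16*643 = -10288

-10288


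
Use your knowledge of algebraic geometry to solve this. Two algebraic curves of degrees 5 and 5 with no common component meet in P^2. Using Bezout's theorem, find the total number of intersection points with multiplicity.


Bezout's theorem states the intersection count equals the product of degrees.
Intersection count = 5 * 5 = 25

25


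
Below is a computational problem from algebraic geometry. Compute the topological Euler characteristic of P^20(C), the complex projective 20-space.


The complex projective space P^20 has one cell in each even real dimension 0, 2, ..., 40.
The cohomology groups are H^{2k}(P^20) = Z for k = 0,...,20, and 0 otherwise.
Euler characteristic = sum of Betti numbers = 1 per even-dimensional cohomology group.
chi(P^20) = 20 + 1 = 21

21


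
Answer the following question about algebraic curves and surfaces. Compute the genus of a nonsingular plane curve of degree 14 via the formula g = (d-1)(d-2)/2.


Using the genus formula for smooth plane curves:
g = (d-1)(d-2)/2
g = (14-1)(14-2)/2
g = 13*12/2
g = 156/2 = 78

78


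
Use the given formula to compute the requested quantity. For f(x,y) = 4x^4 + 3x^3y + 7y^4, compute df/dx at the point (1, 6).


df/dx = 4*4*x^3 + 3*3*x^2*y
At (1,6): 4*4*1^3 + 3*3*1^2*6
= 16 + 54
= 70

70


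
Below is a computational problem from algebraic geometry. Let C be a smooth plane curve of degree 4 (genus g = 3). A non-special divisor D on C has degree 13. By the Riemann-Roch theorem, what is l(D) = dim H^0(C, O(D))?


First, compute the genus of a smooth plane curve of degree 4:
g = (d-1)(d-2)/2 = (4-1)(4-2)/2 = 3
For a non-special divisor D (i.e., h^1(D) = 0), Riemann-Roch gives:
l(D) = deg(D) - g + 1
Since deg(D) = 13 >= 2g - 1 = 5, D is non-special.
l(D) = 13 - 3 + 1 = 11

11


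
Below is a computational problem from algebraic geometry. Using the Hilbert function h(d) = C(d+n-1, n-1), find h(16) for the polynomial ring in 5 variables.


The Hilbert function for the polynomial ring in 5 variables is:
h(d) = C(d+n-1, n-1)
h(16) = C(16+5-1, 5-1) = C(20, 4)
= 20! / (4! * 16!)
= 4845

4845


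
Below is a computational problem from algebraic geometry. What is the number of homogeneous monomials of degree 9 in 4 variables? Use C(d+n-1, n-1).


The number of degree-9 monomials in 4 variables is C(d+n-1, n-1).
= C(9+4-1, 4-1) = C(12, 3)
= 220

220


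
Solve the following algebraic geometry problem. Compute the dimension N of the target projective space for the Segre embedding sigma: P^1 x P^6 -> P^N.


The Segre embedding maps P^m x P^n into P^N via
all products of coordinates from each factor.
N = (m+1)(n+1) - 1
N = (1+1)(6+1) - 1
N = 2*7 - 1
N = 14 - 1 = 13

13


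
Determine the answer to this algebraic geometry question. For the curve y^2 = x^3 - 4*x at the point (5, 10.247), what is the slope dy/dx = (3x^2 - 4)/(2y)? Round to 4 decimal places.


Using implicit differentiation of y^2 = x^3 - 4*x:
2y * dy/dx = 3x^2 - 4
dy/dx = (3x^2 - 4)/(2y)
Numerator: 3*5^2 - 4 = 71
Denominator: 2*10.247 = 20.494
dy/dx = 71/20.494 = 3.4644

3.4644


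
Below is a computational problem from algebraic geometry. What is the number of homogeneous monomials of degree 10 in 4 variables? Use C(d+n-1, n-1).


The number of degree-10 monomials in 4 variables is C(d+n-1, n-1).
= C(10+4-1, 4-1) = C(13, 3)
= 286

286


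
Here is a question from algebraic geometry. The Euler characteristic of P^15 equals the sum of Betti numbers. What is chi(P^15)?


The complex projective space P^15 has one cell in each even real dimension 0, 2, ..., 30.
The cohomology groups are H^{2k}(P^15) = Z for k = 0,...,15, and 0 otherwise.
Euler characteristic = sum of Betti numbers = 1 per even-dimensional cohomology group.
chi(P^15) = 15 + 1 = 16

16


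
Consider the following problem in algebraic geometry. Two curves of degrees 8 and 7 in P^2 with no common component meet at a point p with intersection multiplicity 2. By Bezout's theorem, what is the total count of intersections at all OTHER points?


By Bezout's theorem, the total intersection number is d1 * d2.
Total = 8 * 7 = 56
Intersection multiplicity at p = 2
Remaining intersections = 56 - 2 = 54

54


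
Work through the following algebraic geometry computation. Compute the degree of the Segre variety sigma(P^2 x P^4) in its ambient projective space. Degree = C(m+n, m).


The degree of the Segre variety P^2 x P^4 is C(m+n, m).
= C(6, 2)
= 15

15


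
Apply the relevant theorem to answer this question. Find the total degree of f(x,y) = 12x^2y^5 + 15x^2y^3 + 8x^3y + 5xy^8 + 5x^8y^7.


Examine each term for its total degree (sum of exponents).
  Term '12x^2y^5' has total degree 2+5 = 7.
  Term '15x^2y^3' has total degree 2+3 = 5.
  Term '8x^3y' has total degree 3+1 = 4.
  Term '5xy^8' has total degree 1+8 = 9.
  Term '5x^8y^7' has total degree 8+7 = 15.
The maximum total degree among all terms is 15.

15


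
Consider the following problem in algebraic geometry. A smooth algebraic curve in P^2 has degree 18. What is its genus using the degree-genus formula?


Using the genus formula for smooth plane curves:
g = (d-1)(d-2)/2
g = (18-1)(18-2)/2
g = 17*16/2
g = 272/2 = 136

136


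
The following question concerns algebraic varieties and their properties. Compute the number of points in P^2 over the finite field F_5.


P^2(F_5) has (q^(n+1) - 1)/(q - 1) points.
= 5^2 + 5^1 + 5^0
= 25 + 5 + 1
= 31

31


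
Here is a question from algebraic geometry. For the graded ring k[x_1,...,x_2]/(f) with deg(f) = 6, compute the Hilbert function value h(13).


For R = k[x_1,...,x_n]/(f) with f homogeneous of degree e:
The Hilbert series is (1 - t^e)/(1 - t)^n.
So h(d) = C(d+n-1, n-1) - C(d-e+n-1, n-1) for d >= e.
With n=2, e=6, d=13:
C(13+2-1, 2-1) = C(14, 1) = 14
C(13-6+2-1, 2-1) = C(8, 1) = 8
h(13) = 14 - 8 = 6

6


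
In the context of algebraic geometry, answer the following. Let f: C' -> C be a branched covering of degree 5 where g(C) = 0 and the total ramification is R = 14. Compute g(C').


Riemann-Hurwitz formula: 2g' - 2 = d(2g - 2) + R
Given: d = 5, g = 0, R = 14
2g' - 2 = 5*(2*0 - 2) + 14
2g' - 2 = 5*(-2) + 14
2g' - 2 = -10 + 14 = 4
2g' = 6
g' = 3

3


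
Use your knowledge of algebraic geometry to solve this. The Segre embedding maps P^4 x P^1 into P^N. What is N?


The Segre embedding maps P^m x P^n into P^N via
all products of coordinates from each factor.
N = (m+1)(n+1) - 1
N = (4+1)(1+1) - 1
N = 5*2 - 1
N = 10 - 1 = 9

9


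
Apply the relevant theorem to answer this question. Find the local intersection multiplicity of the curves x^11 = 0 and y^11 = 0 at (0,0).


The intersection multiplicity of V(x^a) and V(y^b) at the origin is:
I(O; V(x^11), V(y^11)) = dim_k(k[x,y]/(x^11, y^11))
A basis for k[x,y]/(x^11, y^11) is the set of monomials x^i * y^j
where 0 <= i < 11 and 0 <= j < 11.
The number of such monomials is 11 * 11 = 121

121


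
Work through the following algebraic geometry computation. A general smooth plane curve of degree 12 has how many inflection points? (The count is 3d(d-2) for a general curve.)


For a general smooth plane curve C of degree d, the inflection points are
the intersection of C with its Hessian curve, which has degree 3(d-2).
By Bezout, the total intersection number is d * 3(d-2) = 12 * 30 = 360.
For a general curve every flex is ordinary, so each contributes
multiplicity 1 to C·Hess(C), and the number of distinct inflection
points is 3d(d-2).
Inflection points = 3*12*(12-2) = 3*12*10 = 360

360


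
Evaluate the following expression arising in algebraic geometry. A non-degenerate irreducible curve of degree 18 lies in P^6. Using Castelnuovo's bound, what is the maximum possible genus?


Castelnuovo's bound: write d - 1 = m(r-1) + epsilon with 0 <= epsilon < r-1.
d - 1 = 18 - 1 = 17
r - 1 = 6 - 1 = 5
17 = 3*5 + 2, so m = 3, epsilon = 2
pi(d, r) = m(m-1)(r-1)/2 + m*epsilon
= 3*2*5/2 + 3*2
= 30/2 + 6
= 15 + 6 = 21

21


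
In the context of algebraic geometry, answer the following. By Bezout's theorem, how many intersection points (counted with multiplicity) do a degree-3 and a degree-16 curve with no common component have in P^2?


Bezout's theorem states the intersection count equals the product of degrees.
Intersection count = 3 * 16 = 48

48


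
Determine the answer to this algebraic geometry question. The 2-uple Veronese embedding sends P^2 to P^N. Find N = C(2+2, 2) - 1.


The Veronese embedding v_d: P^n -> P^N maps each point to all
degree-d monomials in n+1 homogeneous coordinates.
N = C(n+d, d) - 1
N = C(2+2, 2) - 1
N = C(4, 2) - 1
C(4, 2) = 6
N = 6 - 1 = 5

5


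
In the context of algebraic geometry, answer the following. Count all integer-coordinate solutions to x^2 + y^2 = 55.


Systematically check integer values of x where x^2 <= 55.
For each valid x, check if 55 - x^2 is a perfect square.
Total integer solutions found: 0

0


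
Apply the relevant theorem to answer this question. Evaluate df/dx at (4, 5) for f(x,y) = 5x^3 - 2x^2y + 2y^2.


df/dx = 3*5*x^2 + 2*(-2)*x^1*y
At (4,5): 3*5*4^2 + 2*(-2)*4^1*5
= 240 - 80
= 160

160


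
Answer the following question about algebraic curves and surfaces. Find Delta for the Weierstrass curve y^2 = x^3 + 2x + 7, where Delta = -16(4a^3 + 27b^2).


Compute each component:
4a^3 = 4*2^3 = 4*8 = 32
27b^2 = 27*7^2 = 27*49 = 1323
4a^3 + 27b^2 = 32 + 1323 = 1355
Delta = -16*1355 = -21680

-21680


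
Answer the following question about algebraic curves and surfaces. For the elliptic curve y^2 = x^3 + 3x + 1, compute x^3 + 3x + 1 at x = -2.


Compute x^3 + 3x + 1 at x = -2:
x^3 = (-2)^3 = -8
3*x = 3*(-2) = -6
Sum: -8 - 6 + 1 = -13

-13


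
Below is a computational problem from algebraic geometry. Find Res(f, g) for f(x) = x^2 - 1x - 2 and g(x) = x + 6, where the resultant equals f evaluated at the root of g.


For Res(f, x - c), we evaluate f at x = c.
f(-6) = (-6)^2 - 1*(-6) - 2
= 36 + 6 - 2
= 42 - 2 = 40
Res(f, g) = 40

40


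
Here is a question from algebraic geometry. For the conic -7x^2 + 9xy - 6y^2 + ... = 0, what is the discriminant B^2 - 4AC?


The discriminant of a conic Ax^2 + Bxy + Cy^2 + ... = 0 is B^2 - 4AC.
B^2 = 9^2 = 81
4AC = 4*(-7)*(-6) = 168
Discriminant = 81 - 168 = -87

-87


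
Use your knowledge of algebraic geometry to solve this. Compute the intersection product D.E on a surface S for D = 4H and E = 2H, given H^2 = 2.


Using bilinearity of the intersection pairing on a surface S:
(aH).(bH) = ab * (H.H)
We have H^2 = 2.
D.E = (4H).(2H) = 4*2*2
= 8*2
= 16

16


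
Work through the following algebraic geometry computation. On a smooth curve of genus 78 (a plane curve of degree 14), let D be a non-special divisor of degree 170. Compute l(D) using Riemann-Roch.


First, compute the genus of a smooth plane curve of degree 14:
g = (d-1)(d-2)/2 = (14-1)(14-2)/2 = 78
For a non-special divisor D (i.e., h^1(D) = 0), Riemann-Roch gives:
l(D) = deg(D) - g + 1
Since deg(D) = 170 >= 2g - 1 = 155, D is non-special.
l(D) = 170 - 78 + 1 = 93

93


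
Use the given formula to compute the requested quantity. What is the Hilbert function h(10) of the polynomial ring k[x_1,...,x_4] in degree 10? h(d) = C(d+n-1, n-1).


The Hilbert function for the polynomial ring in 4 variables is:
h(d) = C(d+n-1, n-1)
h(10) = C(10+4-1, 4-1) = C(13, 3)
= 13! / (3! * 10!)
= 286

286


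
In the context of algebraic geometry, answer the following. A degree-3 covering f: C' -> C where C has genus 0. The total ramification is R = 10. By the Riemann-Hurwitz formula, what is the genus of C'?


Riemann-Hurwitz formula: 2g' - 2 = d(2g - 2) + R
Given: d = 3, g = 0, R = 10
2g' - 2 = 3*(2*0 - 2) + 10
2g' - 2 = 3*(-2) + 10
2g' - 2 = -6 + 10 = 4
2g' = 6
g' = 3

3


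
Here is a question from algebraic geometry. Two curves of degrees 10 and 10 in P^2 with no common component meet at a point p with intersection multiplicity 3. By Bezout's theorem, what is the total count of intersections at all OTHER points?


By Bezout's theorem, the total intersection number is d1 * d2.
Total = 10 * 10 = 100
Intersection multiplicity at p = 3
Remaining intersections = 100 - 3 = 97

97


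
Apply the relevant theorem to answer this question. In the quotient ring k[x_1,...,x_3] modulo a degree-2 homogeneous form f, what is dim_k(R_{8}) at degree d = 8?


For R = k[x_1,...,x_n]/(f) with f homogeneous of degree e:
The Hilbert series is (1 - t^e)/(1 - t)^n.
So h(d) = C(d+n-1, n-1) - C(d-e+n-1, n-1) for d >= e.
With n=3, e=2, d=8:
C(8+3-1, 3-1) = C(10, 2) = 45
C(8-2+3-1, 3-1) = C(8, 2) = 28
h(8) = 45 - 28 = 17

17


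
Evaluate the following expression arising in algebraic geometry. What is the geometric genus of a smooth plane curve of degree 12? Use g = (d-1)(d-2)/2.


Using the genus formula for smooth plane curves:
g = (d-1)(d-2)/2
g = (12-1)(12-2)/2
g = 11*10/2
g = 110/2 = 55

55


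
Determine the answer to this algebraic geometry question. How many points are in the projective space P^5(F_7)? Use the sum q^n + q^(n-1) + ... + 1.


P^5(F_7) has (q^(n+1) - 1)/(q - 1) points.
= 7^5 + 7^4 + 7^3 + 7^2 + 7^1 + 7^0
= 16807 + 2401 + 343 + 49 + 7 + 1
= 19608

19608
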